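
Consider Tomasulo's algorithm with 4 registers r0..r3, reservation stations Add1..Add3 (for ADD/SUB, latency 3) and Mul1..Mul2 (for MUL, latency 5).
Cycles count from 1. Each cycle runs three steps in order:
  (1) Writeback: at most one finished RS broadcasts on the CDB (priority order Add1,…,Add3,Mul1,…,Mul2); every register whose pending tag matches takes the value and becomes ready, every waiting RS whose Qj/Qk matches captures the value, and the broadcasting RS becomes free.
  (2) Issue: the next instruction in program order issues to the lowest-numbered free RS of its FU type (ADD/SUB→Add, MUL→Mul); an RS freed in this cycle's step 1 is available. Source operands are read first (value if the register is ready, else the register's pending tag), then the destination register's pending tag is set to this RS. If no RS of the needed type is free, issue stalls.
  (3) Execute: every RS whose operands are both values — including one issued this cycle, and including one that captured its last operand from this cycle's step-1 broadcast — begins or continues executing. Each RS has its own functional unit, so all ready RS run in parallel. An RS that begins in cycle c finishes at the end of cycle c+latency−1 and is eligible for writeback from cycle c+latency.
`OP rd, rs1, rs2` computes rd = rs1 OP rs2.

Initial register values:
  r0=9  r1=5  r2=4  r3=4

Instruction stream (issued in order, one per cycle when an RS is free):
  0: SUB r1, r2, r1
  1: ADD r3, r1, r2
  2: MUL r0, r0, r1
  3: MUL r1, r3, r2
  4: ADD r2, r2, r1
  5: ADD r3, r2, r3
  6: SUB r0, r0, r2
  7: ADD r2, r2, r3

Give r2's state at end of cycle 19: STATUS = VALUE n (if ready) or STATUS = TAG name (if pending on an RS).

  c1: issue SUB r1<-Add1  regs: r0:9,r1:Add1,r2:4,r3:4
  c2: issue ADD r3<-Add2  regs: r0:9,r1:Add1,r2:4,r3:Add2
  c3: issue MUL r0<-Mul1  regs: r0:Mul1,r1:Add1,r2:4,r3:Add2
  c4: CDB Add1=-1; issue MUL r1<-Mul2  regs: r0:Mul1,r1:Mul2,r2:4,r3:Add2
  c5: issue ADD r2<-Add1  regs: r0:Mul1,r1:Mul2,r2:Add1,r3:Add2
  c6: issue ADD r3<-Add3  regs: r0:Mul1,r1:Mul2,r2:Add1,r3:Add3
  c7: CDB Add2=3; issue SUB r0<-Add2  regs: r0:Add2,r1:Mul2,r2:Add1,r3:Add3
  c8: stall  regs: r0:Add2,r1:Mul2,r2:Add1,r3:Add3
  c9: CDB Mul1=-9; stall  regs: r0:Add2,r1:Mul2,r2:Add1,r3:Add3
  c10: stall  regs: r0:Add2,r1:Mul2,r2:Add1,r3:Add3
  c11: stall  regs: r0:Add2,r1:Mul2,r2:Add1,r3:Add3
  c12: CDB Mul2=12; stall  regs: r0:Add2,r1:12,r2:Add1,r3:Add3
  c13: stall  regs: r0:Add2,r1:12,r2:Add1,r3:Add3
  c14: stall  regs: r0:Add2,r1:12,r2:Add1,r3:Add3
  c15: CDB Add1=16; issue ADD r2<-Add1  regs: r0:Add2,r1:12,r2:Add1,r3:Add3
  c16: -  regs: r0:Add2,r1:12,r2:Add1,r3:Add3
  c17: -  regs: r0:Add2,r1:12,r2:Add1,r3:Add3
  c18: CDB Add2=-25  regs: r0:-25,r1:12,r2:Add1,r3:Add3
  c19: CDB Add3=19  regs: r0:-25,r1:12,r2:Add1,r3:19

STATUS = TAG Add1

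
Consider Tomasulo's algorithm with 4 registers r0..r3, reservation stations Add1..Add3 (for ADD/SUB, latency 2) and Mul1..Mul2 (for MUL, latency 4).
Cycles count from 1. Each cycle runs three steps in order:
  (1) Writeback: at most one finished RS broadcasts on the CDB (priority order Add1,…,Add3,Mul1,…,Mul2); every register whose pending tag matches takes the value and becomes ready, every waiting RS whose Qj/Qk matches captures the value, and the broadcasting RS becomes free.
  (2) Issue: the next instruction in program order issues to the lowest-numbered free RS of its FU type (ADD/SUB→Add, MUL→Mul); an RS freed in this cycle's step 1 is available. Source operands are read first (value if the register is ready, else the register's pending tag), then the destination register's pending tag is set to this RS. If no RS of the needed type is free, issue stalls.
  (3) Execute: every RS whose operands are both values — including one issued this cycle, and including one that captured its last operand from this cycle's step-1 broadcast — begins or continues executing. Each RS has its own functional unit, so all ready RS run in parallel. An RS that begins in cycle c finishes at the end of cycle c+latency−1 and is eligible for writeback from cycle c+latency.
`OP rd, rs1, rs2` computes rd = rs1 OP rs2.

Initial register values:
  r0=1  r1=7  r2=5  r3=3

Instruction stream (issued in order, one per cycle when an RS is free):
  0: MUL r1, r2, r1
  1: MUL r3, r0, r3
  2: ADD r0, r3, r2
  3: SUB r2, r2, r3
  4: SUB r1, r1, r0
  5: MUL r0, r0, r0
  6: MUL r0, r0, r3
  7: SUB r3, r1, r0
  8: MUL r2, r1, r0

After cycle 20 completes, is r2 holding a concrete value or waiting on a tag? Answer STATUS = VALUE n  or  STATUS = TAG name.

STATUS = VALUE 5184

c1: issue MUL r1<-Mul1 | r0:1,r1:Mul1,r2:5,r3:3
c2: issue MUL r3<-Mul2 | r0:1,r1:Mul1,r2:5,r3:Mul2
c3: issue ADD r0<-Add1 | r0:Add1,r1:Mul1,r2:5,r3:Mul2
c4: issue SUB r2<-Add2 | r0:Add1,r1:Mul1,r2:Add2,r3:Mul2
c5: CDB Mul1=35; issue SUB r1<-Add3 | r0:Add1,r1:Add3,r2:Add2,r3:Mul2
c6: CDB Mul2=3; issue MUL r0<-Mul1 | r0:Mul1,r1:Add3,r2:Add2,r3:3
c7: issue MUL r0<-Mul2 | r0:Mul2,r1:Add3,r2:Add2,r3:3
c8: CDB Add1=8; issue SUB r3<-Add1 | r0:Mul2,r1:Add3,r2:Add2,r3:Add1
c9: CDB Add2=2; stall | r0:Mul2,r1:Add3,r2:2,r3:Add1
c10: CDB Add3=27; stall | r0:Mul2,r1:27,r2:2,r3:Add1
c11: stall | r0:Mul2,r1:27,r2:2,r3:Add1
c12: CDB Mul1=64; issue MUL r2<-Mul1 | r0:Mul2,r1:27,r2:Mul1,r3:Add1
c13: - | r0:Mul2,r1:27,r2:Mul1,r3:Add1
c14: - | r0:Mul2,r1:27,r2:Mul1,r3:Add1
c15: - | r0:Mul2,r1:27,r2:Mul1,r3:Add1
c16: CDB Mul2=192 | r0:192,r1:27,r2:Mul1,r3:Add1
c17: - | r0:192,r1:27,r2:Mul1,r3:Add1
c18: CDB Add1=-165 | r0:192,r1:27,r2:Mul1,r3:-165
c19: - | r0:192,r1:27,r2:Mul1,r3:-165
c20: CDB Mul1=5184 | r0:192,r1:27,r2:5184,r3:-165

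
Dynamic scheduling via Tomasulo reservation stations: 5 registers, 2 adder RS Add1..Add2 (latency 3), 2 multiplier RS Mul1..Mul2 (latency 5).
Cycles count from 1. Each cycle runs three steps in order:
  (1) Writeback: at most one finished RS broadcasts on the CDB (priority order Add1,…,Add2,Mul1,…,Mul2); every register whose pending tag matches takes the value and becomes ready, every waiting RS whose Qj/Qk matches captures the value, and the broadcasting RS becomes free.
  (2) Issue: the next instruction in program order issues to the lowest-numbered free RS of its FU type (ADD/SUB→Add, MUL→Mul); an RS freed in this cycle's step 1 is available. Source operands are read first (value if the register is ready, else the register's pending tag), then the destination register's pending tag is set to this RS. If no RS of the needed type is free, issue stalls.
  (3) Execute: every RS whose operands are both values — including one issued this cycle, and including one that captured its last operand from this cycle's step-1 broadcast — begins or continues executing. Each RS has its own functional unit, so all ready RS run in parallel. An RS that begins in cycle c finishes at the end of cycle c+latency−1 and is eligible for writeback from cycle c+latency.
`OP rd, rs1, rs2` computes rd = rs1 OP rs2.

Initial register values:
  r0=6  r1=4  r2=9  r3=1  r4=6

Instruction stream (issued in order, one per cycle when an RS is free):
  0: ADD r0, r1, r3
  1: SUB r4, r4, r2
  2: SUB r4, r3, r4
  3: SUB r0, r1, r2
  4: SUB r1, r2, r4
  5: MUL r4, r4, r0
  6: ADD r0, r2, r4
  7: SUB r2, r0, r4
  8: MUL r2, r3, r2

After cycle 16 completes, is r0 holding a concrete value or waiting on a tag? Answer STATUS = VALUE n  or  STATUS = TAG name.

cycle 1: issue ADD r0<-Add1 // r0:Add1,r1:4,r2:9,r3:1,r4:6
cycle 2: issue SUB r4<-Add2 // r0:Add1,r1:4,r2:9,r3:1,r4:Add2
cycle 3: stall // r0:Add1,r1:4,r2:9,r3:1,r4:Add2
cycle 4: CDB Add1=5; issue SUB r4<-Add1 // r0:5,r1:4,r2:9,r3:1,r4:Add1
cycle 5: CDB Add2=-3; issue SUB r0<-Add2 // r0:Add2,r1:4,r2:9,r3:1,r4:Add1
cycle 6: stall // r0:Add2,r1:4,r2:9,r3:1,r4:Add1
cycle 7: stall // r0:Add2,r1:4,r2:9,r3:1,r4:Add1
cycle 8: CDB Add1=4; issue SUB r1<-Add1 // r0:Add2,r1:Add1,r2:9,r3:1,r4:4
cycle 9: CDB Add2=-5; issue MUL r4<-Mul1 // r0:-5,r1:Add1,r2:9,r3:1,r4:Mul1
cycle 10: issue ADD r0<-Add2 // r0:Add2,r1:Add1,r2:9,r3:1,r4:Mul1
cycle 11: CDB Add1=5; issue SUB r2<-Add1 // r0:Add2,r1:5,r2:Add1,r3:1,r4:Mul1
cycle 12: issue MUL r2<-Mul2 // r0:Add2,r1:5,r2:Mul2,r3:1,r4:Mul1
cycle 13: - // r0:Add2,r1:5,r2:Mul2,r3:1,r4:Mul1
cycle 14: CDB Mul1=-20 // r0:Add2,r1:5,r2:Mul2,r3:1,r4:-20
cycle 15: - // r0:Add2,r1:5,r2:Mul2,r3:1,r4:-20
cycle 16: - // r0:Add2,r1:5,r2:Mul2,r3:1,r4:-20

STATUS = TAG Add2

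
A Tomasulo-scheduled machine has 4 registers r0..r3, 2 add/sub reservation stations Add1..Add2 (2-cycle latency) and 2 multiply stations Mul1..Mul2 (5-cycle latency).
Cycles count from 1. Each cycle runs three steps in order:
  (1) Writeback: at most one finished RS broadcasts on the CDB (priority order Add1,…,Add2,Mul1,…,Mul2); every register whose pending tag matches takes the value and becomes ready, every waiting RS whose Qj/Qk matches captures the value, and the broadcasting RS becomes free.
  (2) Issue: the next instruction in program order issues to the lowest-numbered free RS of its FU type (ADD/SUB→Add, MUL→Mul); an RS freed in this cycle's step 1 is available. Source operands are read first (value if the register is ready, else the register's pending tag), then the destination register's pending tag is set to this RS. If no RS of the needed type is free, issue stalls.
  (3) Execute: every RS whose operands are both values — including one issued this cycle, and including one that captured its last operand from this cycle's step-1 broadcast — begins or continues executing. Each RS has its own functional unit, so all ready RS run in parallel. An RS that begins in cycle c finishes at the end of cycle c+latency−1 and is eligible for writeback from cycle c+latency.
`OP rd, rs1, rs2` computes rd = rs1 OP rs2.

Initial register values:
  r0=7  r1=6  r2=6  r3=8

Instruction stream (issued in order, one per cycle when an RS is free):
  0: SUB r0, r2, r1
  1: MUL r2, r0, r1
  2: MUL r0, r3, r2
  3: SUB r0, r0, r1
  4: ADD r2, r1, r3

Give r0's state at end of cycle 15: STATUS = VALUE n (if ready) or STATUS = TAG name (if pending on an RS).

cycle 1: issue SUB r0<-Add1 // r0:Add1,r1:6,r2:6,r3:8
cycle 2: issue MUL r2<-Mul1 // r0:Add1,r1:6,r2:Mul1,r3:8
cycle 3: CDB Add1=0; issue MUL r0<-Mul2 // r0:Mul2,r1:6,r2:Mul1,r3:8
cycle 4: issue SUB r0<-Add1 // r0:Add1,r1:6,r2:Mul1,r3:8
cycle 5: issue ADD r2<-Add2 // r0:Add1,r1:6,r2:Add2,r3:8
cycle 6: - // r0:Add1,r1:6,r2:Add2,r3:8
cycle 7: CDB Add2=14 // r0:Add1,r1:6,r2:14,r3:8
cycle 8: CDB Mul1=0 // r0:Add1,r1:6,r2:14,r3:8
cycle 9: - // r0:Add1,r1:6,r2:14,r3:8
cycle 10: - // r0:Add1,r1:6,r2:14,r3:8
cycle 11: - // r0:Add1,r1:6,r2:14,r3:8
cycle 12: - // r0:Add1,r1:6,r2:14,r3:8
cycle 13: CDB Mul2=0 // r0:Add1,r1:6,r2:14,r3:8
cycle 14: - // r0:Add1,r1:6,r2:14,r3:8
cycle 15: CDB Add1=-6 // r0:-6,r1:6,r2:14,r3:8

STATUS = VALUE -6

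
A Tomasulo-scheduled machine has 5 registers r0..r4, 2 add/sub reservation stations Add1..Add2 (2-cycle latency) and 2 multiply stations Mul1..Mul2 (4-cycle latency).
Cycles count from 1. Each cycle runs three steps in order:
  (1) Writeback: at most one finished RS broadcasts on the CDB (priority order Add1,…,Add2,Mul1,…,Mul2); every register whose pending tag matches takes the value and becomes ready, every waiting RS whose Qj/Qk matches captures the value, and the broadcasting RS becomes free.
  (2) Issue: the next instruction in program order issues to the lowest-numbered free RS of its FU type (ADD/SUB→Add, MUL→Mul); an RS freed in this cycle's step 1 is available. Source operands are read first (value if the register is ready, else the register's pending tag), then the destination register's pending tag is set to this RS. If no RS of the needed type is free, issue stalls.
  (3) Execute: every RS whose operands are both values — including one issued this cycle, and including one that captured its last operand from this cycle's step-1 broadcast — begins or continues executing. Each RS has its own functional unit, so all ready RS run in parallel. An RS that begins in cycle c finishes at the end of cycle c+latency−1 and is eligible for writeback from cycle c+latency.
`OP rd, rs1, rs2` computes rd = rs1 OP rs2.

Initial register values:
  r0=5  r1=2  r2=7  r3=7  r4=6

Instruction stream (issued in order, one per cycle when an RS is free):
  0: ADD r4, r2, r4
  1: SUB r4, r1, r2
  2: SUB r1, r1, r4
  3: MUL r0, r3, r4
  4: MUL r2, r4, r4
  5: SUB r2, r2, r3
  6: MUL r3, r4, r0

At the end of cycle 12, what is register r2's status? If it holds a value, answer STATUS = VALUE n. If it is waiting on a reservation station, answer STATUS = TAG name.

cycle 1: issue ADD r4<-Add1 // r0:5,r1:2,r2:7,r3:7,r4:Add1
cycle 2: issue SUB r4<-Add2 // r0:5,r1:2,r2:7,r3:7,r4:Add2
cycle 3: CDB Add1=13; issue SUB r1<-Add1 // r0:5,r1:Add1,r2:7,r3:7,r4:Add2
cycle 4: CDB Add2=-5; issue MUL r0<-Mul1 // r0:Mul1,r1:Add1,r2:7,r3:7,r4:-5
cycle 5: issue MUL r2<-Mul2 // r0:Mul1,r1:Add1,r2:Mul2,r3:7,r4:-5
cycle 6: CDB Add1=7; issue SUB r2<-Add1 // r0:Mul1,r1:7,r2:Add1,r3:7,r4:-5
cycle 7: stall // r0:Mul1,r1:7,r2:Add1,r3:7,r4:-5
cycle 8: CDB Mul1=-35; issue MUL r3<-Mul1 // r0:-35,r1:7,r2:Add1,r3:Mul1,r4:-5
cycle 9: CDB Mul2=25 // r0:-35,r1:7,r2:Add1,r3:Mul1,r4:-5
cycle 10: - // r0:-35,r1:7,r2:Add1,r3:Mul1,r4:-5
cycle 11: CDB Add1=18 // r0:-35,r1:7,r2:18,r3:Mul1,r4:-5
cycle 12: CDB Mul1=175 // r0:-35,r1:7,r2:18,r3:175,r4:-5

STATUS = VALUE 18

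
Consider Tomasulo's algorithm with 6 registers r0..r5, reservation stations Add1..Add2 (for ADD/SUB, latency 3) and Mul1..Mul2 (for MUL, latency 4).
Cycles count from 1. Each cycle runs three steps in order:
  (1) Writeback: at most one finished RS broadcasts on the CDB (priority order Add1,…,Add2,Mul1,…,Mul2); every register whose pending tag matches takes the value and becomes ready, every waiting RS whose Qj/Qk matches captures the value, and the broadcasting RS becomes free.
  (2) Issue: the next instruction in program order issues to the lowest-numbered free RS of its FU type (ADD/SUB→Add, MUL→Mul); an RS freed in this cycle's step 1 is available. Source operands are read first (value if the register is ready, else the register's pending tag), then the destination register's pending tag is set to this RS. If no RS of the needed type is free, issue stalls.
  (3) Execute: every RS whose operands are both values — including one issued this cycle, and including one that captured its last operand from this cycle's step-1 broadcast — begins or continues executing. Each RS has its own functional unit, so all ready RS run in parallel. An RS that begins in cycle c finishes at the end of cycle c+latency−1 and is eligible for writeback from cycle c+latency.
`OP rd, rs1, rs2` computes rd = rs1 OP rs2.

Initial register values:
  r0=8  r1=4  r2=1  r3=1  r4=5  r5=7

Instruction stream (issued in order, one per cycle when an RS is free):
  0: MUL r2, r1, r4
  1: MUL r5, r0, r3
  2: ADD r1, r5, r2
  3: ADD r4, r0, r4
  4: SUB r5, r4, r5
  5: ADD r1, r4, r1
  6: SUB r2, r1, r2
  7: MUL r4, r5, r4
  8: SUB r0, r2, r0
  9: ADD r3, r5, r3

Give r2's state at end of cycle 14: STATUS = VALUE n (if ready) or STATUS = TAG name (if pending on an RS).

c1: issue MUL r2<-Mul1 | r0:8,r1:4,r2:Mul1,r3:1,r4:5,r5:7
c2: issue MUL r5<-Mul2 | r0:8,r1:4,r2:Mul1,r3:1,r4:5,r5:Mul2
c3: issue ADD r1<-Add1 | r0:8,r1:Add1,r2:Mul1,r3:1,r4:5,r5:Mul2
c4: issue ADD r4<-Add2 | r0:8,r1:Add1,r2:Mul1,r3:1,r4:Add2,r5:Mul2
c5: CDB Mul1=20; stall | r0:8,r1:Add1,r2:20,r3:1,r4:Add2,r5:Mul2
c6: CDB Mul2=8; stall | r0:8,r1:Add1,r2:20,r3:1,r4:Add2,r5:8
c7: CDB Add2=13; issue SUB r5<-Add2 | r0:8,r1:Add1,r2:20,r3:1,r4:13,r5:Add2
c8: stall | r0:8,r1:Add1,r2:20,r3:1,r4:13,r5:Add2
c9: CDB Add1=28; issue ADD r1<-Add1 | r0:8,r1:Add1,r2:20,r3:1,r4:13,r5:Add2
c10: CDB Add2=5; issue SUB r2<-Add2 | r0:8,r1:Add1,r2:Add2,r3:1,r4:13,r5:5
c11: issue MUL r4<-Mul1 | r0:8,r1:Add1,r2:Add2,r3:1,r4:Mul1,r5:5
c12: CDB Add1=41; issue SUB r0<-Add1 | r0:Add1,r1:41,r2:Add2,r3:1,r4:Mul1,r5:5
c13: stall | r0:Add1,r1:41,r2:Add2,r3:1,r4:Mul1,r5:5
c14: stall | r0:Add1,r1:41,r2:Add2,r3:1,r4:Mul1,r5:5

STATUS = TAG Add2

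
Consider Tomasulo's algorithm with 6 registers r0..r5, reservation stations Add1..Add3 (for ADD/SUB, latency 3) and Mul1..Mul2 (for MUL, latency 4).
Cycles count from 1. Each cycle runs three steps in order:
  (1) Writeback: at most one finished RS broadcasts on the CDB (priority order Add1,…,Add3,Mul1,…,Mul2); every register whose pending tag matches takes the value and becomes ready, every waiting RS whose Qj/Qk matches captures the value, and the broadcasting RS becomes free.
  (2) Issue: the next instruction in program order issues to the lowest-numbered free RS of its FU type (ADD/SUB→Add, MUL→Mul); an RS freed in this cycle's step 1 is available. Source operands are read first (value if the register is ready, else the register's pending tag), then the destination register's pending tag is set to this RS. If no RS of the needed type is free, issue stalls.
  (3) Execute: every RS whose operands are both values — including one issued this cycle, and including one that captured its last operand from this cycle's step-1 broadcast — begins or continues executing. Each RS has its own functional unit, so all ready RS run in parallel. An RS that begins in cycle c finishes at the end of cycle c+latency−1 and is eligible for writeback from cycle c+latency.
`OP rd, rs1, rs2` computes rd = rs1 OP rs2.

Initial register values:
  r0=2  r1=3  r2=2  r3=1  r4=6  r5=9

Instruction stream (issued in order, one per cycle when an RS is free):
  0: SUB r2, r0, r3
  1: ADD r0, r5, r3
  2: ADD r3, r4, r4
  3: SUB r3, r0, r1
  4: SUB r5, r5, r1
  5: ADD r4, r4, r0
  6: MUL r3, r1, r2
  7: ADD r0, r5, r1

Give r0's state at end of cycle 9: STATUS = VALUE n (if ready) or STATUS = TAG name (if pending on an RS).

STATUS = TAG Add1

cycle 1: issue SUB r2<-Add1 // r0:2,r1:3,r2:Add1,r3:1,r4:6,r5:9
cycle 2: issue ADD r0<-Add2 // r0:Add2,r1:3,r2:Add1,r3:1,r4:6,r5:9
cycle 3: issue ADD r3<-Add3 // r0:Add2,r1:3,r2:Add1,r3:Add3,r4:6,r5:9
cycle 4: CDB Add1=1; issue SUB r3<-Add1 // r0:Add2,r1:3,r2:1,r3:Add1,r4:6,r5:9
cycle 5: CDB Add2=10; issue SUB r5<-Add2 // r0:10,r1:3,r2:1,r3:Add1,r4:6,r5:Add2
cycle 6: CDB Add3=12; issue ADD r4<-Add3 // r0:10,r1:3,r2:1,r3:Add1,r4:Add3,r5:Add2
cycle 7: issue MUL r3<-Mul1 // r0:10,r1:3,r2:1,r3:Mul1,r4:Add3,r5:Add2
cycle 8: CDB Add1=7; issue ADD r0<-Add1 // r0:Add1,r1:3,r2:1,r3:Mul1,r4:Add3,r5:Add2
cycle 9: CDB Add2=6 // r0:Add1,r1:3,r2:1,r3:Mul1,r4:Add3,r5:6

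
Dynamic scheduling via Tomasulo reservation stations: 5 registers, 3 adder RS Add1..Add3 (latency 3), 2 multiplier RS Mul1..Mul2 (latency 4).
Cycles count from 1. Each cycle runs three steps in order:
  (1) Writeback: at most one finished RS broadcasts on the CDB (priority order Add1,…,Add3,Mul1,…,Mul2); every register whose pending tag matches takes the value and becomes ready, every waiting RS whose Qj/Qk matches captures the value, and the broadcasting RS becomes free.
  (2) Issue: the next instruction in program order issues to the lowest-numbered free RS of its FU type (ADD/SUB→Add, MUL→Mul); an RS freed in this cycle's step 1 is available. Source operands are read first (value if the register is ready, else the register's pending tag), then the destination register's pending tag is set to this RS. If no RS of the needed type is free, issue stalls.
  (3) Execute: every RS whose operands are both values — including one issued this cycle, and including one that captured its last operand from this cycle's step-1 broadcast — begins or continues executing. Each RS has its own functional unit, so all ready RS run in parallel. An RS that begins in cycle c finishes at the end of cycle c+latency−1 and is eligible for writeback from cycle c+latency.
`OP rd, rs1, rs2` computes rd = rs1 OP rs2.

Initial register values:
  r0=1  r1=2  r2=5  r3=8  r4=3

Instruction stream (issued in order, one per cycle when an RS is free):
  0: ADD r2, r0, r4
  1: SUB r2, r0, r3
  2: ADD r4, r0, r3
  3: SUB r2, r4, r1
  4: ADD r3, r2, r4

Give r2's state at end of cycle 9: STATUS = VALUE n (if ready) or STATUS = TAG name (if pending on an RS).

STATUS = VALUE 7

c1: issue ADD r2<-Add1 | r0:1,r1:2,r2:Add1,r3:8,r4:3
c2: issue SUB r2<-Add2 | r0:1,r1:2,r2:Add2,r3:8,r4:3
c3: issue ADD r4<-Add3 | r0:1,r1:2,r2:Add2,r3:8,r4:Add3
c4: CDB Add1=4; issue SUB r2<-Add1 | r0:1,r1:2,r2:Add1,r3:8,r4:Add3
c5: CDB Add2=-7; issue ADD r3<-Add2 | r0:1,r1:2,r2:Add1,r3:Add2,r4:Add3
c6: CDB Add3=9 | r0:1,r1:2,r2:Add1,r3:Add2,r4:9
c7: - | r0:1,r1:2,r2:Add1,r3:Add2,r4:9
c8: - | r0:1,r1:2,r2:Add1,r3:Add2,r4:9
c9: CDB Add1=7 | r0:1,r1:2,r2:7,r3:Add2,r4:9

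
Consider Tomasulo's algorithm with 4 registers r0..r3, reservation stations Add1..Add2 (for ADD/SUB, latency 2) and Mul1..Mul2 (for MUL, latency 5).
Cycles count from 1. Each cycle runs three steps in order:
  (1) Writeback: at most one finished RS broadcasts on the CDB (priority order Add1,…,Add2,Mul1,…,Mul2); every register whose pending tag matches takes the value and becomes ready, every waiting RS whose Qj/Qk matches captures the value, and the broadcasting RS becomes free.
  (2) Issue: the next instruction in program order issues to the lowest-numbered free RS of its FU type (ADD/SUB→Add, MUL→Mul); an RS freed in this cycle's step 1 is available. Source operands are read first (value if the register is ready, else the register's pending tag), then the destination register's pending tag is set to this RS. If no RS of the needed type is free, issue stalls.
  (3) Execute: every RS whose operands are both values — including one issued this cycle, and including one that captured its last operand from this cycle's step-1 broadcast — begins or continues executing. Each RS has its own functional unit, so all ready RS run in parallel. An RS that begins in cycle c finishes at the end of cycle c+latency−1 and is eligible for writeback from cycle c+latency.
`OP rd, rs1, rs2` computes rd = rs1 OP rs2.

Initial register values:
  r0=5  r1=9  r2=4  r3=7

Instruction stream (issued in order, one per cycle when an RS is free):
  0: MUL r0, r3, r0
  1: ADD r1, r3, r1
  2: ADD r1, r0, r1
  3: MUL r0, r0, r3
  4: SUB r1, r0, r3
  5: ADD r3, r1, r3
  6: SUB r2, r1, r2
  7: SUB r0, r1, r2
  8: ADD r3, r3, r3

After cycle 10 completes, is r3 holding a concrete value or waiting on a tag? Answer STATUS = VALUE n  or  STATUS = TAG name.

c1: issue MUL r0<-Mul1 | r0:Mul1,r1:9,r2:4,r3:7
c2: issue ADD r1<-Add1 | r0:Mul1,r1:Add1,r2:4,r3:7
c3: issue ADD r1<-Add2 | r0:Mul1,r1:Add2,r2:4,r3:7
c4: CDB Add1=16; issue MUL r0<-Mul2 | r0:Mul2,r1:Add2,r2:4,r3:7
c5: issue SUB r1<-Add1 | r0:Mul2,r1:Add1,r2:4,r3:7
c6: CDB Mul1=35; stall | r0:Mul2,r1:Add1,r2:4,r3:7
c7: stall | r0:Mul2,r1:Add1,r2:4,r3:7
c8: CDB Add2=51; issue ADD r3<-Add2 | r0:Mul2,r1:Add1,r2:4,r3:Add2
c9: stall | r0:Mul2,r1:Add1,r2:4,r3:Add2
c10: stall | r0:Mul2,r1:Add1,r2:4,r3:Add2

STATUS = TAG Add2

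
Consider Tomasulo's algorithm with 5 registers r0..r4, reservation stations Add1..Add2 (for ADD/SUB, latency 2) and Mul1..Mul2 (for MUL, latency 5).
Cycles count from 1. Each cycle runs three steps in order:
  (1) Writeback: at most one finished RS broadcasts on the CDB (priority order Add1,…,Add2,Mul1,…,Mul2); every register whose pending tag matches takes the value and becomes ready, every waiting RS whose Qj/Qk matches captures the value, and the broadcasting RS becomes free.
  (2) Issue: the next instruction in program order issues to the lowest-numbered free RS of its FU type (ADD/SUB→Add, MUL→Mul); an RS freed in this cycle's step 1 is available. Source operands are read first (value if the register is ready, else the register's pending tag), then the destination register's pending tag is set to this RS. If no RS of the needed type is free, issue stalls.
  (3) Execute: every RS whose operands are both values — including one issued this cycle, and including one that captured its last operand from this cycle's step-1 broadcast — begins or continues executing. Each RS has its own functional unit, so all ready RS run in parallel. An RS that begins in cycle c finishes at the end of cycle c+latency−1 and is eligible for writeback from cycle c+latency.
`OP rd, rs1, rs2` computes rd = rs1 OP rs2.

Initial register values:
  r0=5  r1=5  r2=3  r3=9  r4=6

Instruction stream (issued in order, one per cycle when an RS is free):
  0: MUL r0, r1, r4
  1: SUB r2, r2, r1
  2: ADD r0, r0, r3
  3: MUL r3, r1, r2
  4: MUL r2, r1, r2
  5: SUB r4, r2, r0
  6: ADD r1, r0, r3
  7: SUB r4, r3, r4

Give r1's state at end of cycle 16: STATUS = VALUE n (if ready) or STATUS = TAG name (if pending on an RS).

  c1: issue MUL r0<-Mul1  regs: r0:Mul1,r1:5,r2:3,r3:9,r4:6
  c2: issue SUB r2<-Add1  regs: r0:Mul1,r1:5,r2:Add1,r3:9,r4:6
  c3: issue ADD r0<-Add2  regs: r0:Add2,r1:5,r2:Add1,r3:9,r4:6
  c4: CDB Add1=-2; issue MUL r3<-Mul2  regs: r0:Add2,r1:5,r2:-2,r3:Mul2,r4:6
  c5: stall  regs: r0:Add2,r1:5,r2:-2,r3:Mul2,r4:6
  c6: CDB Mul1=30; issue MUL r2<-Mul1  regs: r0:Add2,r1:5,r2:Mul1,r3:Mul2,r4:6
  c7: issue SUB r4<-Add1  regs: r0:Add2,r1:5,r2:Mul1,r3:Mul2,r4:Add1
  c8: CDB Add2=39; issue ADD r1<-Add2  regs: r0:39,r1:Add2,r2:Mul1,r3:Mul2,r4:Add1
  c9: CDB Mul2=-10; stall  regs: r0:39,r1:Add2,r2:Mul1,r3:-10,r4:Add1
  c10: stall  regs: r0:39,r1:Add2,r2:Mul1,r3:-10,r4:Add1
  c11: CDB Add2=29; issue SUB r4<-Add2  regs: r0:39,r1:29,r2:Mul1,r3:-10,r4:Add2
  c12: CDB Mul1=-10  regs: r0:39,r1:29,r2:-10,r3:-10,r4:Add2
  c13: -  regs: r0:39,r1:29,r2:-10,r3:-10,r4:Add2
  c14: CDB Add1=-49  regs: r0:39,r1:29,r2:-10,r3:-10,r4:Add2
  c15: -  regs: r0:39,r1:29,r2:-10,r3:-10,r4:Add2
  c16: CDB Add2=39  regs: r0:39,r1:29,r2:-10,r3:-10,r4:39

STATUS = VALUE 29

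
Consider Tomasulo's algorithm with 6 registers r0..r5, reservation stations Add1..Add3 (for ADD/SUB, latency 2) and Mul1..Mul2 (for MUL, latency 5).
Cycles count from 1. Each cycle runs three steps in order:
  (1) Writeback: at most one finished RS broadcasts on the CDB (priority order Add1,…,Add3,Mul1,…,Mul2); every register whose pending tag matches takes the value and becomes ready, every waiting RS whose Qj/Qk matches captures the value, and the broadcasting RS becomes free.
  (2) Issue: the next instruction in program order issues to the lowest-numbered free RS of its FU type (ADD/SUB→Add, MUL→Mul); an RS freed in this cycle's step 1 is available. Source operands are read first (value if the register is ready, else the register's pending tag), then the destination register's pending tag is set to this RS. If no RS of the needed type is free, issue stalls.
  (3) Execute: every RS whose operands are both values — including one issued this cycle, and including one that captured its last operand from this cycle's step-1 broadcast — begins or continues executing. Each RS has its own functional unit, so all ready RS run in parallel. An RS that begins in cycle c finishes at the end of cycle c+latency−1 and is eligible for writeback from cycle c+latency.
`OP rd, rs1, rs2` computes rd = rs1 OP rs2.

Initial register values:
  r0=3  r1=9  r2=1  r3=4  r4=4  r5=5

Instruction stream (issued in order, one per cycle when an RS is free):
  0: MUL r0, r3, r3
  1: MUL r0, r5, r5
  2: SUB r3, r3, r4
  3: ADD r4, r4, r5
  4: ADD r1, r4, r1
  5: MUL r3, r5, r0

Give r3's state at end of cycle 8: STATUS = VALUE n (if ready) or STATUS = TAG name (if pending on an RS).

STATUS = TAG Mul1

c1: issue MUL r0<-Mul1 | r0:Mul1,r1:9,r2:1,r3:4,r4:4,r5:5
c2: issue MUL r0<-Mul2 | r0:Mul2,r1:9,r2:1,r3:4,r4:4,r5:5
c3: issue SUB r3<-Add1 | r0:Mul2,r1:9,r2:1,r3:Add1,r4:4,r5:5
c4: issue ADD r4<-Add2 | r0:Mul2,r1:9,r2:1,r3:Add1,r4:Add2,r5:5
c5: CDB Add1=0; issue ADD r1<-Add1 | r0:Mul2,r1:Add1,r2:1,r3:0,r4:Add2,r5:5
c6: CDB Add2=9; stall | r0:Mul2,r1:Add1,r2:1,r3:0,r4:9,r5:5
c7: CDB Mul1=16; issue MUL r3<-Mul1 | r0:Mul2,r1:Add1,r2:1,r3:Mul1,r4:9,r5:5
c8: CDB Add1=18 | r0:Mul2,r1:18,r2:1,r3:Mul1,r4:9,r5:5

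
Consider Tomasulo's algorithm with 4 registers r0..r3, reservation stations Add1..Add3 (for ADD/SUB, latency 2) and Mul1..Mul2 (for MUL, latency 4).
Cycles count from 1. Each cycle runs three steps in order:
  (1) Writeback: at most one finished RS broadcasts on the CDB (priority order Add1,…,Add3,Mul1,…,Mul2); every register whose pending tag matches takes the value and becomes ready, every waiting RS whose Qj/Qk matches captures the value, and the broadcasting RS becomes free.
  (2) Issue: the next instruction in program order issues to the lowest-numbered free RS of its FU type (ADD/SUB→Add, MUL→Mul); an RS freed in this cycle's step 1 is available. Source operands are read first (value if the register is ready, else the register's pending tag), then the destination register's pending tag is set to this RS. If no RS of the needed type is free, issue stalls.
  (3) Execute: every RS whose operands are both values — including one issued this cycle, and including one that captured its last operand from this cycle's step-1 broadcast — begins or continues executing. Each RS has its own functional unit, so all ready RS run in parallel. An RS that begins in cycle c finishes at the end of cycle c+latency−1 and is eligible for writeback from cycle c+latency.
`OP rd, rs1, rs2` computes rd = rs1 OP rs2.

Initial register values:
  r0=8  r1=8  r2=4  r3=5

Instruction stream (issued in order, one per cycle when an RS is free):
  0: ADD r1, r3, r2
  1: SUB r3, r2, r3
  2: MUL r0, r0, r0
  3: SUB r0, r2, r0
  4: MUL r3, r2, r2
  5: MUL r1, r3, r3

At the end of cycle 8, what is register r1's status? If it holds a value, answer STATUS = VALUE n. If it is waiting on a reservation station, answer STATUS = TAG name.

STATUS = TAG Mul1

cycle 1: issue ADD r1<-Add1 // r0:8,r1:Add1,r2:4,r3:5
cycle 2: issue SUB r3<-Add2 // r0:8,r1:Add1,r2:4,r3:Add2
cycle 3: CDB Add1=9; issue MUL r0<-Mul1 // r0:Mul1,r1:9,r2:4,r3:Add2
cycle 4: CDB Add2=-1; issue SUB r0<-Add1 // r0:Add1,r1:9,r2:4,r3:-1
cycle 5: issue MUL r3<-Mul2 // r0:Add1,r1:9,r2:4,r3:Mul2
cycle 6: stall // r0:Add1,r1:9,r2:4,r3:Mul2
cycle 7: CDB Mul1=64; issue MUL r1<-Mul1 // r0:Add1,r1:Mul1,r2:4,r3:Mul2
cycle 8: - // r0:Add1,r1:Mul1,r2:4,r3:Mul2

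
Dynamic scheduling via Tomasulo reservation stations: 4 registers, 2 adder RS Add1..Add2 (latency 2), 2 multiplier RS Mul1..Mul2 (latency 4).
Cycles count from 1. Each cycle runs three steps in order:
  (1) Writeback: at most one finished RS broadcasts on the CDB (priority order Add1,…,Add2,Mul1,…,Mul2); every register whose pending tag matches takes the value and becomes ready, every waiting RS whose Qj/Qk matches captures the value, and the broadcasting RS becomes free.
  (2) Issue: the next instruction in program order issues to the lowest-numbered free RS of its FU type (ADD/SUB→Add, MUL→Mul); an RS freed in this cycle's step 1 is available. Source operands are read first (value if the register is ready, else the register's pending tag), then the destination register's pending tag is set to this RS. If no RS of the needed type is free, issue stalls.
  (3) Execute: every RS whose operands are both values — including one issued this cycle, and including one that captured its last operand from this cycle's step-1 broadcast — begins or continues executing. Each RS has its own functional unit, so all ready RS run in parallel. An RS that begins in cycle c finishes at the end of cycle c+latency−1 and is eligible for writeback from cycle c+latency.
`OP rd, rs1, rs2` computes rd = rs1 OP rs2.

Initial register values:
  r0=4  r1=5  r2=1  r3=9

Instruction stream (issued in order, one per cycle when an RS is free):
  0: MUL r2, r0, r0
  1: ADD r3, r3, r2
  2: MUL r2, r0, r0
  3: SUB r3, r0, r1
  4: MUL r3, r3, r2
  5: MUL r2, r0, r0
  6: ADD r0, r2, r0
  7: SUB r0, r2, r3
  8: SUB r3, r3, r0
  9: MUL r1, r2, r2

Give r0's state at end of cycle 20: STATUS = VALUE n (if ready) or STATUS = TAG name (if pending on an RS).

STATUS = VALUE 32

cycle 1: issue MUL r2<-Mul1 // r0:4,r1:5,r2:Mul1,r3:9
cycle 2: issue ADD r3<-Add1 // r0:4,r1:5,r2:Mul1,r3:Add1
cycle 3: issue MUL r2<-Mul2 // r0:4,r1:5,r2:Mul2,r3:Add1
cycle 4: issue SUB r3<-Add2 // r0:4,r1:5,r2:Mul2,r3:Add2
cycle 5: CDB Mul1=16; issue MUL r3<-Mul1 // r0:4,r1:5,r2:Mul2,r3:Mul1
cycle 6: CDB Add2=-1; stall // r0:4,r1:5,r2:Mul2,r3:Mul1
cycle 7: CDB Add1=25; stall // r0:4,r1:5,r2:Mul2,r3:Mul1
cycle 8: CDB Mul2=16; issue MUL r2<-Mul2 // r0:4,r1:5,r2:Mul2,r3:Mul1
cycle 9: issue ADD r0<-Add1 // r0:Add1,r1:5,r2:Mul2,r3:Mul1
cycle 10: issue SUB r0<-Add2 // r0:Add2,r1:5,r2:Mul2,r3:Mul1
cycle 11: stall // r0:Add2,r1:5,r2:Mul2,r3:Mul1
cycle 12: CDB Mul1=-16; stall // r0:Add2,r1:5,r2:Mul2,r3:-16
cycle 13: CDB Mul2=16; stall // r0:Add2,r1:5,r2:16,r3:-16
cycle 14: stall // r0:Add2,r1:5,r2:16,r3:-16
cycle 15: CDB Add1=20; issue SUB r3<-Add1 // r0:Add2,r1:5,r2:16,r3:Add1
cycle 16: CDB Add2=32; issue MUL r1<-Mul1 // r0:32,r1:Mul1,r2:16,r3:Add1
cycle 17: - // r0:32,r1:Mul1,r2:16,r3:Add1
cycle 18: CDB Add1=-48 // r0:32,r1:Mul1,r2:16,r3:-48
cycle 19: - // r0:32,r1:Mul1,r2:16,r3:-48
cycle 20: CDB Mul1=256 // r0:32,r1:256,r2:16,r3:-48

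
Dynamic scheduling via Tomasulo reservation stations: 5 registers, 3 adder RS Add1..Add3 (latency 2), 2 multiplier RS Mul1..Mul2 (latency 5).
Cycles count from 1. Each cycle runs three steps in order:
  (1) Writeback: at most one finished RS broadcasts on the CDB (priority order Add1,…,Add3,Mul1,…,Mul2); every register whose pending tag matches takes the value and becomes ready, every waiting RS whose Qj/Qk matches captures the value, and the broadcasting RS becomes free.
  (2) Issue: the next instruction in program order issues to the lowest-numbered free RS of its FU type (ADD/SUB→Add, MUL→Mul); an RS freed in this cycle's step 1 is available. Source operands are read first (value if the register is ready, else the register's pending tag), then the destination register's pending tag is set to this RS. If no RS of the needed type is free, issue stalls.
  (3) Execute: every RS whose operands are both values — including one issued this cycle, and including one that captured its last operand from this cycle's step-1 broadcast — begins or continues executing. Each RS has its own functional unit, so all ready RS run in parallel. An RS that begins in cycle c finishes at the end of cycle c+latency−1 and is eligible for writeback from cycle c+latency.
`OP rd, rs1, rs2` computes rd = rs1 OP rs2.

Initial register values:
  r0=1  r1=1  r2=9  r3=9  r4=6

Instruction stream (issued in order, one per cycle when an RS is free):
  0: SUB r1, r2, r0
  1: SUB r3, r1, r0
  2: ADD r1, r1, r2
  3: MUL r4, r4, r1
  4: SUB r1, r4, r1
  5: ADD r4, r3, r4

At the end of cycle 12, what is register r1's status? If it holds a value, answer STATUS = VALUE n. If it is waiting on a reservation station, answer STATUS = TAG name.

STATUS = VALUE 85

c1: issue SUB r1<-Add1 | r0:1,r1:Add1,r2:9,r3:9,r4:6
c2: issue SUB r3<-Add2 | r0:1,r1:Add1,r2:9,r3:Add2,r4:6
c3: CDB Add1=8; issue ADD r1<-Add1 | r0:1,r1:Add1,r2:9,r3:Add2,r4:6
c4: issue MUL r4<-Mul1 | r0:1,r1:Add1,r2:9,r3:Add2,r4:Mul1
c5: CDB Add1=17; issue SUB r1<-Add1 | r0:1,r1:Add1,r2:9,r3:Add2,r4:Mul1
c6: CDB Add2=7; issue ADD r4<-Add2 | r0:1,r1:Add1,r2:9,r3:7,r4:Add2
c7: - | r0:1,r1:Add1,r2:9,r3:7,r4:Add2
c8: - | r0:1,r1:Add1,r2:9,r3:7,r4:Add2
c9: - | r0:1,r1:Add1,r2:9,r3:7,r4:Add2
c10: CDB Mul1=102 | r0:1,r1:Add1,r2:9,r3:7,r4:Add2
c11: - | r0:1,r1:Add1,r2:9,r3:7,r4:Add2
c12: CDB Add1=85 | r0:1,r1:85,r2:9,r3:7,r4:Add2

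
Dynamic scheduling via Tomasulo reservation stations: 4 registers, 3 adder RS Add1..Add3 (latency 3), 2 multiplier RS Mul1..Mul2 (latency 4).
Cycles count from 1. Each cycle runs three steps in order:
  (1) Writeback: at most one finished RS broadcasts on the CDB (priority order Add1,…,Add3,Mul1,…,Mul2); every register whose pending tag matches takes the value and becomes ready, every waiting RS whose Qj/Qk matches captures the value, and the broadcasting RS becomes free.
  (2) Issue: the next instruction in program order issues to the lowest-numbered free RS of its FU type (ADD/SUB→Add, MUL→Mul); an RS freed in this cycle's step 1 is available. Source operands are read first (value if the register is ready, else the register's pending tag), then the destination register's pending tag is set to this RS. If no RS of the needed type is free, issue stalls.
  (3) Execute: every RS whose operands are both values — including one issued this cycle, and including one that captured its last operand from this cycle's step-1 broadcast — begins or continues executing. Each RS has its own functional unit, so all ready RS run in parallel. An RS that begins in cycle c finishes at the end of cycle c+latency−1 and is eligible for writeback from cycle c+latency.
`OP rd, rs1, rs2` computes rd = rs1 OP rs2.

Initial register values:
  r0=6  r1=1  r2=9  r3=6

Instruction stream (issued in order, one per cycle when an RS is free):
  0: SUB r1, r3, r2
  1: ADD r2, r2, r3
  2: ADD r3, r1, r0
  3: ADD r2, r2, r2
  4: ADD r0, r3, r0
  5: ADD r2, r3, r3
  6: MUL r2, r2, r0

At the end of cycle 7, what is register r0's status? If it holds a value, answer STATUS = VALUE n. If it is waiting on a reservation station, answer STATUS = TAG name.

  c1: issue SUB r1<-Add1  regs: r0:6,r1:Add1,r2:9,r3:6
  c2: issue ADD r2<-Add2  regs: r0:6,r1:Add1,r2:Add2,r3:6
  c3: issue ADD r3<-Add3  regs: r0:6,r1:Add1,r2:Add2,r3:Add3
  c4: CDB Add1=-3; issue ADD r2<-Add1  regs: r0:6,r1:-3,r2:Add1,r3:Add3
  c5: CDB Add2=15; issue ADD r0<-Add2  regs: r0:Add2,r1:-3,r2:Add1,r3:Add3
  c6: stall  regs: r0:Add2,r1:-3,r2:Add1,r3:Add3
  c7: CDB Add3=3; issue ADD r2<-Add3  regs: r0:Add2,r1:-3,r2:Add3,r3:3

STATUS = TAG Add2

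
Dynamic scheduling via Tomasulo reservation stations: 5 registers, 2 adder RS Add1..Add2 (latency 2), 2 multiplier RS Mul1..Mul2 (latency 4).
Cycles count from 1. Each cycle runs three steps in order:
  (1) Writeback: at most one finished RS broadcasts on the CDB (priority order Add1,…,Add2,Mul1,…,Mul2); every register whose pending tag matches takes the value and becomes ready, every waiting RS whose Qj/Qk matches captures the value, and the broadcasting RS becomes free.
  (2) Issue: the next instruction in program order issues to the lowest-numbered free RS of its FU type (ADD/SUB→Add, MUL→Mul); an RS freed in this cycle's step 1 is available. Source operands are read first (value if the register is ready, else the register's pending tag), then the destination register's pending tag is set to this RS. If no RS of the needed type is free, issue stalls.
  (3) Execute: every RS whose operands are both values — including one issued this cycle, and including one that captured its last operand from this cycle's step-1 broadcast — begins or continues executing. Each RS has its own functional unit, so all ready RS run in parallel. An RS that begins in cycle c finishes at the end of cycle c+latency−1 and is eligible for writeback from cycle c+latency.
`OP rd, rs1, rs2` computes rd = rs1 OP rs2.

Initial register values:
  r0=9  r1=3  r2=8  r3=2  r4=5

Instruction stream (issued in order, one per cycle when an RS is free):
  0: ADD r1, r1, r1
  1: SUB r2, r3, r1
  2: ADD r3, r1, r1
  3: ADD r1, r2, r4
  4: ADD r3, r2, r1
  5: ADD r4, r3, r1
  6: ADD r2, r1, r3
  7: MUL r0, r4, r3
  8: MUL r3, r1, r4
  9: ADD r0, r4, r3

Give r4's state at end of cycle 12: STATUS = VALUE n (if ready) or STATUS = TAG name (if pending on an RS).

STATUS = VALUE -2

c1: issue ADD r1<-Add1 | r0:9,r1:Add1,r2:8,r3:2,r4:5
c2: issue SUB r2<-Add2 | r0:9,r1:Add1,r2:Add2,r3:2,r4:5
c3: CDB Add1=6; issue ADD r3<-Add1 | r0:9,r1:6,r2:Add2,r3:Add1,r4:5
c4: stall | r0:9,r1:6,r2:Add2,r3:Add1,r4:5
c5: CDB Add1=12; issue ADD r1<-Add1 | r0:9,r1:Add1,r2:Add2,r3:12,r4:5
c6: CDB Add2=-4; issue ADD r3<-Add2 | r0:9,r1:Add1,r2:-4,r3:Add2,r4:5
c7: stall | r0:9,r1:Add1,r2:-4,r3:Add2,r4:5
c8: CDB Add1=1; issue ADD r4<-Add1 | r0:9,r1:1,r2:-4,r3:Add2,r4:Add1
c9: stall | r0:9,r1:1,r2:-4,r3:Add2,r4:Add1
c10: CDB Add2=-3; issue ADD r2<-Add2 | r0:9,r1:1,r2:Add2,r3:-3,r4:Add1
c11: issue MUL r0<-Mul1 | r0:Mul1,r1:1,r2:Add2,r3:-3,r4:Add1
c12: CDB Add1=-2; issue MUL r3<-Mul2 | r0:Mul1,r1:1,r2:Add2,r3:Mul2,r4:-2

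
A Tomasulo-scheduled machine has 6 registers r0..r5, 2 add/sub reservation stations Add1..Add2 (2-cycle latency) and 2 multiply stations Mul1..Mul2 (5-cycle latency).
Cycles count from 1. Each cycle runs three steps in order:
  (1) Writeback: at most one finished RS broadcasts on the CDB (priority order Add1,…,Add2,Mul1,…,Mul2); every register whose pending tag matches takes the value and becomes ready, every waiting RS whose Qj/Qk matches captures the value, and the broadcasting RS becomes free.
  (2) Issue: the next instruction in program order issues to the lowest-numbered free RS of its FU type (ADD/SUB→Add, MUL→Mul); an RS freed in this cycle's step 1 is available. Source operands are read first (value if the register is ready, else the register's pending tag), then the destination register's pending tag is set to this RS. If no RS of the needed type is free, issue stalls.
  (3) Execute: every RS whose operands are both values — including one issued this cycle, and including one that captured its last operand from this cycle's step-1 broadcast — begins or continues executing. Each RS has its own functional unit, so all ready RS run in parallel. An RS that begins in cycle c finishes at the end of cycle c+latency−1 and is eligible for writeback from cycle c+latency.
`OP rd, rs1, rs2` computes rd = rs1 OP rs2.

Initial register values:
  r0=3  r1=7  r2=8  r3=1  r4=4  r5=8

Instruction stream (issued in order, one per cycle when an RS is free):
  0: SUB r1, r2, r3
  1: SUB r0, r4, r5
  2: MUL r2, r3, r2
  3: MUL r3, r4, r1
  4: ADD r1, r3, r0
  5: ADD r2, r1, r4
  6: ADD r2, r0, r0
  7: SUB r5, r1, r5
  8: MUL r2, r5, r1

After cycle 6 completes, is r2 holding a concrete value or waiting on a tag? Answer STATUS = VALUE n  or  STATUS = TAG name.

c1: issue SUB r1<-Add1 | r0:3,r1:Add1,r2:8,r3:1,r4:4,r5:8
c2: issue SUB r0<-Add2 | r0:Add2,r1:Add1,r2:8,r3:1,r4:4,r5:8
c3: CDB Add1=7; issue MUL r2<-Mul1 | r0:Add2,r1:7,r2:Mul1,r3:1,r4:4,r5:8
c4: CDB Add2=-4; issue MUL r3<-Mul2 | r0:-4,r1:7,r2:Mul1,r3:Mul2,r4:4,r5:8
c5: issue ADD r1<-Add1 | r0:-4,r1:Add1,r2:Mul1,r3:Mul2,r4:4,r5:8
c6: issue ADD r2<-Add2 | r0:-4,r1:Add1,r2:Add2,r3:Mul2,r4:4,r5:8

STATUS = TAG Add2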